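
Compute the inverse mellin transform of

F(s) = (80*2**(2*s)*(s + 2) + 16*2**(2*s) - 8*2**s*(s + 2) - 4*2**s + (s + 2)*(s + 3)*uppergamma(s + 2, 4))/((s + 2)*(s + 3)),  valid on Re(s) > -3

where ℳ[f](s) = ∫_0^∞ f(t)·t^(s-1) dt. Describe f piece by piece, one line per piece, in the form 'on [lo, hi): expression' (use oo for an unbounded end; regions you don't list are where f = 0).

on [0, 2): t**3/2
on [2, 4): t**2*(t + 1)
on [4, oo): t**2*exp(-t)

peel off the shared t-power: t/2 on [0, 2); t + 1 on [2, 4); exp(-t) on [4, ∞)
remove the common scale on t first: t on [0, 1); 2*t + 1 on [1, 2); exp(-2*t) on [2, ∞)
decompose at 2, 4; ℳ[f](s) sums the 3 pieces' integrals
segment [0, 2) carries t**3/2; integrate it
on [2, 4) integrate f = t**2*(t + 1) against the kernel
the [4, ∞) slice contributes ∫ t**2*exp(-t)·t^(s-1) dt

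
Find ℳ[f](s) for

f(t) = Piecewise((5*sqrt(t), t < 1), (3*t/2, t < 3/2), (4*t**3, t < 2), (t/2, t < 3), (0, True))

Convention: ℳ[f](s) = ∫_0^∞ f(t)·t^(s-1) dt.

summing 4 kernel integrals split by 1, 3/2, 2 yields ℳ[f](s)
for t in [0, 1): the term is ∫ 5*sqrt(t)·t^(s-1)
the [1, 3/2) slice contributes ∫ 3*t/2·t^(s-1) dt
between 3/2 and 2 the integrand is 4*t**3·t^(s-1)
the [2, 3) slice contributes ∫ t/2·t^(s-1) dt

(248*2**(2*s)*s**2 + 356*2**(2*s)*s + 116*2**(2*s) + 28*2**s*s**2 + 118*2**s*s + 102*2**s - 90*3**s*s**2 - 99*3**s*s - 27*3**s + 12*6**s*s**2 + 42*6**s*s + 18*6**s)/(4*2**s*(2*s**3 + 9*s**2 + 10*s + 3))
  Re(s) > -1/2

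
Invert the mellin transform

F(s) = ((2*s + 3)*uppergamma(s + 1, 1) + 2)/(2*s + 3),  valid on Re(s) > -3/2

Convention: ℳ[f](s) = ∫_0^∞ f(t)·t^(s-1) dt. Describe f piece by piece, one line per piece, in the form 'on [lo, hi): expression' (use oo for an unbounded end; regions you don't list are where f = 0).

on [0, 1): t**(3/2)
on [1, oo): t*exp(-t)

undo the shared t-power: t on [0, 1); sqrt(t)*exp(-t) on [1, ∞)
the shared t-power comes off first: sqrt(t) on [0, 1); exp(-t) on [1, ∞)
along the cuts 1, ℳ[f](s) splits into 2 integrals
[0, 1) adds the kernel integral of t**(3/2)
∫ over [1, ∞) of t*exp(-t)·t^(s-1) joins the sum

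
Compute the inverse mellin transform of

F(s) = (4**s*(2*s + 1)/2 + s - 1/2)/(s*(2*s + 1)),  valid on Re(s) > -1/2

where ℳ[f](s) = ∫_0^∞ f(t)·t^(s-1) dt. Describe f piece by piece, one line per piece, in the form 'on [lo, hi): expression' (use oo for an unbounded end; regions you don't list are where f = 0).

undo the power substitution: t on [0, 1); 1/2 on [1, 2)
decompose at 1; ℳ[f](s) sums the 2 pieces' integrals
on [0, 1): add ∫ sqrt(t)·t^(s-1) dt
over [1, 4), the kernel integral of 1/2 enters the sum

on [0, 1): sqrt(t)
on [1, 4): 1/2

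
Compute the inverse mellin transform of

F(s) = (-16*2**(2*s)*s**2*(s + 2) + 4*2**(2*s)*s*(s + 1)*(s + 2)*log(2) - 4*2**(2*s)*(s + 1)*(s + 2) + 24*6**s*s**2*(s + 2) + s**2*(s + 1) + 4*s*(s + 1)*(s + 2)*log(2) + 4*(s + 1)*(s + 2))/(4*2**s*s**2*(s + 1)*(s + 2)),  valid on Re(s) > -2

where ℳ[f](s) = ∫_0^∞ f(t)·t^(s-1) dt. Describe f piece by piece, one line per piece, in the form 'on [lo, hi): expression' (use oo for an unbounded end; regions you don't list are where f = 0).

cuts at 1/2, 2: linearity sums the 3 kernel integrals
for t in [0, 1/2): the term is ∫ t**2·t^(s-1)
over [1/2, 2), the kernel integral of log(t) enters the sum
for t in [2, 3): the term is ∫ 2*t·t^(s-1)

on [0, 1/2): t**2
on [1/2, 2): log(t)
on [2, 3): 2*t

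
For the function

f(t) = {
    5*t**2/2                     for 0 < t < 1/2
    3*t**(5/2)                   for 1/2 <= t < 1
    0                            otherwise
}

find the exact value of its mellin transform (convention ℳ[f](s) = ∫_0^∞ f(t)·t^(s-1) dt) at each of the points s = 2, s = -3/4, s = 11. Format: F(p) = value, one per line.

treat the 2 regions marked off by 1/2 separately and sum
segment 0 to 1/2 holds 5*t**2/2; add its integral
the [1/2, 1) slice contributes ∫ 3*t**(5/2)·t^(s-1) dt

F(2) = 271/384 - sqrt(2)/48
F(-3/4) = -3*2**(1/4)/7 + 2**(3/4)/2 + 12/7
F(11) = 426029/1916928 - sqrt(2)/73728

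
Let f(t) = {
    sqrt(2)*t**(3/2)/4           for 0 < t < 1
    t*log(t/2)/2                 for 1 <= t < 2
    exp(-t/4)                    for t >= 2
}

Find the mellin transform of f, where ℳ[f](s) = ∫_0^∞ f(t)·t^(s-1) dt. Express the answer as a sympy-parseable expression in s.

strip the common scale on t: t**(3/2) on [0, 1/2); t*log(t) on [1/2, 1); exp(-t/2) on [1, ∞)
summing 3 kernel integrals split by 1, 2 yields ℳ[f](s)
the [0, 1) slice contributes ∫ sqrt(2)*t**(3/2)/4·t^(s-1) dt
over [1, 2), the kernel integral of t*log(t/2)/2 enters the sum
segment [2, ∞) carries exp(-t/4); integrate it

(2*2**(2*s)*(2*s + 3)*(s**2 + 2*s + 1)*uppergamma(s, 1/2) - 2*2**s*(2*s + 3) + s*(2*s + 3)*log(2) + 2*s + (2*s + 3)*log(2) + sqrt(2)*(s**2 + 2*s + 1) + 3)/(2*(2*s + 3)*(s**2 + 2*s + 1))
  Re(s) > -3/2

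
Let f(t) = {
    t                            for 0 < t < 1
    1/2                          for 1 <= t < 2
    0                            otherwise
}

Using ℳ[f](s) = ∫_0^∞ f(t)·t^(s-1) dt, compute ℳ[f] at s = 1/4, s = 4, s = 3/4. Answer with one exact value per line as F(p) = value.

F(1/4) = -6/5 + 2*2**(1/4)
F(4) = 83/40
F(3/4) = -2/21 + 2*2**(3/4)/3

the 2 pieces separated at 1 each add one integral
segment 0 to 1 holds t; add its integral
[1, 2) adds the kernel integral of 1/2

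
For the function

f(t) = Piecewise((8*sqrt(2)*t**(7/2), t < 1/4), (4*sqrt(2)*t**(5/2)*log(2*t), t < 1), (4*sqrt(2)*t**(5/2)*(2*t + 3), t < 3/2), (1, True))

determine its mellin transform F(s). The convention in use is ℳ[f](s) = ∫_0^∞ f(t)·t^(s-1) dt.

invert the common scale on t to get t**(7/2) on [0, 1/2); t**(5/2)*log(t) on [1/2, 2); t**(5/2)*(t + 3) on [2, 3); …
back out the shared t-power: t**3 on [0, 1/2); t**2*log(t) on [1/2, 2); t**2*(t + 3) on [2, 3); …
invert the shared t-power to get t on [0, 1/2); log(t) on [1/2, 2); t + 3 on [2, 3); …
cuts at 1/4, 1, 3/2: linearity sums the 4 kernel integrals
piece [0, 1/4): integrate 8*sqrt(2)*t**(7/2) against the kernel
∫ 4*sqrt(2)*t**(5/2)*log(2*t)·t^(s-1) over [1/4, 1)
piece [1, 3/2): integrate 4*sqrt(2)*t**(5/2)*(2*t + 3) against the kernel
on [3/2, ∞) integrate f = 1 against the kernel

2**(-s - 5/2)*(-540*2**(2*s + 5)*s*(s + 5/2)**2 + 108*2**(2*s + 5)*s*(s + 5/2)*(s + 7/2)*log(2) - 324*2**(2*s + 5)*s*(s + 5/2) - 108*2**(2*s + 5)*s*(s + 7/2) + 648*6**(s + 5/2)*s*(s + 5/2)**2 + 324*6**(s + 5/2)*s*(s + 5/2) - 4*sqrt(3)*6**(s + 5/2)*(s + 5/2)**2*(s + 7/2) + 54*s*(s + 5/2)**2 + 108*s*(s + 5/2)*(s + 7/2)*log(2) + 2*s*(54*s + 189))/(108*2**s*s*(s + 5/2)**2*(s + 7/2))
  -7/2 < Re(s) < 0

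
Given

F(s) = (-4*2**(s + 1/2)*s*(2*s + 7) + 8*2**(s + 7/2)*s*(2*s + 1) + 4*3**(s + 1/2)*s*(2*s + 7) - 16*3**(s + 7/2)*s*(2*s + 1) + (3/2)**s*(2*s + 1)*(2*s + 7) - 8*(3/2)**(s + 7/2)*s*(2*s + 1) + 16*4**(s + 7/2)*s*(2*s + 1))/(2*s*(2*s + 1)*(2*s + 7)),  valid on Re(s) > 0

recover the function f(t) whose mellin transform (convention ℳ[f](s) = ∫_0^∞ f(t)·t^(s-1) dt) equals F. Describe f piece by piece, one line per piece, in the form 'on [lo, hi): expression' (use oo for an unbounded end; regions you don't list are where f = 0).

summing 4 kernel integrals split by 3/2, 2, 3 yields ℳ[f](s)
∫ 1/2·t^(s-1) over [0, 3/2)
piece [3/2, 2): integrate 2*t**(7/2) against the kernel
piece [2, 3): integrate sqrt(t) against the kernel
[3, 4) adds the kernel integral of 4*t**(7/2)

on [0, 3/2): 1/2
on [3/2, 2): 2*t**(7/2)
on [2, 3): sqrt(t)
on [3, 4): 4*t**(7/2)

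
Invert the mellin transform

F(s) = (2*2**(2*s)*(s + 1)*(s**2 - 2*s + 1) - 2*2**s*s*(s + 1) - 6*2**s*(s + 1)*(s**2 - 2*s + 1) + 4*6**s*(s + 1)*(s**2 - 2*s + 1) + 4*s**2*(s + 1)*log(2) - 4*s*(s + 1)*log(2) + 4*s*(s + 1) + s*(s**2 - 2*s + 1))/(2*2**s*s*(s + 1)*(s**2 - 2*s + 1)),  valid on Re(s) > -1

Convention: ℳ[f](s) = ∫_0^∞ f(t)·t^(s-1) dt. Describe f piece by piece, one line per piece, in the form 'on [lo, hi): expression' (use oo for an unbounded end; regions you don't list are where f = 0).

linearity at 1/2, 1, 2 turns ℳ[f](s) into 4 summed integrals
segment [0, 1/2) carries t; integrate it
[1/2, 1) adds the kernel integral of log(t)/t
segment [1, 2) carries 3; integrate it
between 2 and 3 the integrand is 2·t^(s-1)

on [0, 1/2): t
on [1/2, 1): log(t)/t
on [1, 2): 3
on [2, 3): 2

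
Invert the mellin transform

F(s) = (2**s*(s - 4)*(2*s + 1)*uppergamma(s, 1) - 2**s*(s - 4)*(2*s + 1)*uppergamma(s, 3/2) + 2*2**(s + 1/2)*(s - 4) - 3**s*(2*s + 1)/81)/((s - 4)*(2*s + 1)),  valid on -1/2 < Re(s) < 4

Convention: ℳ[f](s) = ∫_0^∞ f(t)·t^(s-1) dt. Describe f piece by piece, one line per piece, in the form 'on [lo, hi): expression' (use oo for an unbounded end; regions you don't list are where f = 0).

the 3 pieces separated at 2, 3 each add one integral
piece [0, 2): integrate sqrt(t) against the kernel
over [2, 3), the kernel integral of exp(-t/2) enters the sum
on [3, ∞) integrate f = t**(-4) against the kernel

on [0, 2): sqrt(t)
on [2, 3): exp(-t/2)
on [3, oo): t**(-4)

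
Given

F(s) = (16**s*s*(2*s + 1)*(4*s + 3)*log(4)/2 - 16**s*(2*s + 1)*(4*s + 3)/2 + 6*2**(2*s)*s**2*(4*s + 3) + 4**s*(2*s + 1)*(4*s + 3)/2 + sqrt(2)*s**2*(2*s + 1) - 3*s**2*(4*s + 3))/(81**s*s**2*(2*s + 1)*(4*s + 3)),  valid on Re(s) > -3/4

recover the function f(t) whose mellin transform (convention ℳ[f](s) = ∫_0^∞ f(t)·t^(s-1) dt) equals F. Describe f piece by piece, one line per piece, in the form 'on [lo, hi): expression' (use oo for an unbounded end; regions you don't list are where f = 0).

on [0, 1/81): 27*sqrt(2)*t**(3/4)/4
on [1/81, 4/81): 27*sqrt(t)/2
on [4/81, 16/81): log(9*sqrt(t)/2)

strip the power substitution: 27*sqrt(2)*t**(3/2)/4 on [0, 1/9); 27*t/2 on [1/9, 2/9); log(9*t/2) on [2/9, 4/9)
the common scale on t comes off first: 3*sqrt(6)*t**(3/2)/4 on [0, 1/3); 9*t/2 on [1/3, 2/3); log(3*t/2) on [2/3, 4/3)
the common scale on t comes off first: t**(3/2) on [0, 1/2); 3*t on [1/2, 1); log(t) on [1, 2)
treat the 3 regions marked off by 1/81, 4/81 separately and sum
between 0 and 1/81 the integrand is 27*sqrt(2)*t**(3/4)/4·t^(s-1)
segment [1/81, 4/81) carries 27*sqrt(t)/2; integrate it
on [4/81, 16/81): add ∫ log(9*sqrt(t)/2)·t^(s-1) dt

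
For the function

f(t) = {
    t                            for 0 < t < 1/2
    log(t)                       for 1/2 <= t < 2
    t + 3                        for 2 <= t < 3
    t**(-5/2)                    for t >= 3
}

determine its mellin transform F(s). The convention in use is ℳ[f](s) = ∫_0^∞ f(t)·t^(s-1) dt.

split f at 1/2, 2, 3: ℳ[f](s) collects 4 kernel integrals
∫ over [0, 1/2) of t·t^(s-1) joins the sum
the [1/2, 2) slice contributes ∫ log(t)·t^(s-1) dt
segment 2 to 3 holds (t + 3); add its integral
segment [3, ∞) carries t**(-5/2); integrate it

(-270*2**(2*s)*s**2*(2*s - 5) + 54*2**(2*s)*s*(s + 1)*(2*s - 5)*log(2) - 162*2**(2*s)*s*(2*s - 5) - 54*2**(2*s)*(s + 1)*(2*s - 5) - 4*sqrt(3)*6**s*s**2*(s + 1) + 324*6**s*s**2*(2*s - 5) + 162*6**s*s*(2*s - 5) + 27*s**2*(2*s - 5) + 54*s*(s + 1)*(2*s - 5)*log(2) + (2*s - 5)*(54*s + 54))/(54*2**s*s**2*(s + 1)*(2*s - 5))
  -1 < Re(s) < 5/2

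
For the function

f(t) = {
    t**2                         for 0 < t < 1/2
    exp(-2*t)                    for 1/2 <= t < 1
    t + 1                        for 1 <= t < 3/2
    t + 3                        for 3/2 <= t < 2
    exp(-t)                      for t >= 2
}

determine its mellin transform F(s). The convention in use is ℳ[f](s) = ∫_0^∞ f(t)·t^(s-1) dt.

the 5 pieces separated at 1/2, 1, 3/2, 2 each add one integral
over [0, 1/2), the kernel integral of t**2 enters the sum
for t in [1/2, 1): the term is ∫ exp(-2*t)·t^(s-1)
over [1, 3/2), the kernel integral of (t + 1) enters the sum
segment 3/2 to 2 holds (t + 3); add its integral
piece [2, ∞): integrate exp(-t) against the kernel

(20*2**(2*s)*s*(s + 2) + 12*2**(2*s)*(s + 2) + 4*2**s*s*(s + 1)*(s + 2)*uppergamma(s, 2) - 8*2**s*s*(s + 2) - 4*2**s*(s + 2) - 8*3**s*s*(s + 2) - 8*3**s*(s + 2) + 4*s*(s + 1)*(s + 2)*uppergamma(s, 1) - 4*s*(s + 1)*(s + 2)*uppergamma(s, 2) + s*(s + 1))/(4*2**s*s*(s + 1)*(s + 2))
  Re(s) > -2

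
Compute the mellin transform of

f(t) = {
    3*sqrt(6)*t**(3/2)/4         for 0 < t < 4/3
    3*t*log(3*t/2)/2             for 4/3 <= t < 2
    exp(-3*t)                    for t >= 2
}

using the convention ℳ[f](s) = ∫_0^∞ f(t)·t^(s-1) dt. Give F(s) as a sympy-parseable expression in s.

(-12**s*s*(2*s + 3)*log(4) - 12**s*(2*s + 3)*log(4) + 12**s*(4*s + 6) + 12**s*sqrt(2)*(4*s**2 + 8*s + 4) + 3*18**s*s*(2*s + 3)*log(3) + 18**s*(-6*s - 9) + 3*18**s*(2*s + 3)*log(3) + 3**s*(2*s + 3)*(s**2 + 2*s + 1)*uppergamma(s, 6))/(9**s*(2*s + 3)*(s**2 + 2*s + 1))
  Re(s) > -3/2

invert the common scale on t to get t**(3/2) on [0, 2); t*log(t) on [2, 3); exp(-2*t) on [3, ∞)
f breaks at 4/3, 2 into 3 integrals to sum
over [0, 4/3), the kernel integral of 3*sqrt(6)*t**(3/2)/4 enters the sum
piece [4/3, 2): integrate 3*t*log(3*t/2)/2 against the kernel
segment 2 to ∞ holds exp(-3*t); add its integral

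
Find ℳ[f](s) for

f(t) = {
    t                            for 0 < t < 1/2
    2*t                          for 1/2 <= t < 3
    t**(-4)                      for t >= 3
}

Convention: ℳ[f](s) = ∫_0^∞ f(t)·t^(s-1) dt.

(970*6**s*s - 3890*6**s - 81*s + 324)/(162*2**s*(s**2 - 3*s - 4))
  -1 < Re(s) < 4

integrate the 3 segments split at 1/2, 3, then add the results
∫ over [0, 1/2) of t·t^(s-1) joins the sum
between 1/2 and 3 the integrand is 2*t·t^(s-1)
on [3, ∞) integrate f = t**(-4) against the kernel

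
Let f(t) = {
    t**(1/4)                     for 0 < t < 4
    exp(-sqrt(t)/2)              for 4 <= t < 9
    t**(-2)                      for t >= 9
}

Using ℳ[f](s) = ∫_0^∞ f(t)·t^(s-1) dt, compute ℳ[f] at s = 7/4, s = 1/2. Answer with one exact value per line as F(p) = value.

strip the power substitution: sqrt(t) on [0, 2); exp(-t/2) on [2, 3); t**(-4) on [3, ∞)
cuts at 4, 9: linearity sums the 3 kernel integrals
piece [0, 4): integrate t**(1/4) against the kernel
between 4 and 9 the integrand is exp(-sqrt(t)/2)·t^(s-1)
[9, ∞) adds the kernel integral of t**(-2)

F(7/4) = -156*sqrt(3)*exp(-3/2) - 30*sqrt(2)*sqrt(pi)*erfc(sqrt(6)/2) + 4*sqrt(3)/3 + 8 + 30*sqrt(2)*sqrt(pi)*erfc(1) + 116*sqrt(2)*exp(-1)
F(1/2) = -4*exp(-3/2) + 2/81 + 4*exp(-1) + 8*sqrt(2)/3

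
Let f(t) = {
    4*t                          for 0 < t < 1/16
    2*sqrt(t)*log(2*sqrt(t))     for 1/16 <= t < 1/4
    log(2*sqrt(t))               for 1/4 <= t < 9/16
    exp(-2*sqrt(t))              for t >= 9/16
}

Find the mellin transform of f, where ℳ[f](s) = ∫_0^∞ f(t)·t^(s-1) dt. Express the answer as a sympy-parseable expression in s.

(8*2**(2*s)*s**2*(s + 1)*(4*s**2 + 4*s + 1)*uppergamma(2*s, 3/2) - 8*2**(2*s)*s**2*(s + 1) + 2*2**(2*s)*(s + 1)*(4*s**2 + 4*s + 1) + 9**s*s*(s + 1)*(-4*log(2) + 4*log(3))*(4*s**2 + 4*s + 1) - 2*9**s*(s + 1)*(4*s**2 + 4*s + 1) + 8*s**3*(s + 1)*log(2) + 4*s**2*(s + 1)*log(2) + 4*s**2*(s + 1) + s**2*(4*s**2 + 4*s + 1))/(4*2**(4*s)*s**2*(s + 1)*(4*s**2 + 4*s + 1))
  Re(s) > -1

peel off the power substitution: 4*t**2 on [0, 1/4); 2*t*log(2*t) on [1/4, 1/2); log(2*t) on [1/2, 3/4); …
the common scale on t comes off first: t**2 on [0, 1/2); t*log(t) on [1/2, 1); log(t) on [1, 3/2); …
breakpoints 1/16, 1/4, 9/16: one integral from each of the 4 segments
[0, 1/16) adds the kernel integral of 4*t
between 1/16 and 1/4 the integrand is 2*sqrt(t)*log(2*sqrt(t))·t^(s-1)
the [1/4, 9/16) slice contributes ∫ log(2*sqrt(t))·t^(s-1) dt
for t in [9/16, ∞): the term is ∫ exp(-2*sqrt(t))·t^(s-1)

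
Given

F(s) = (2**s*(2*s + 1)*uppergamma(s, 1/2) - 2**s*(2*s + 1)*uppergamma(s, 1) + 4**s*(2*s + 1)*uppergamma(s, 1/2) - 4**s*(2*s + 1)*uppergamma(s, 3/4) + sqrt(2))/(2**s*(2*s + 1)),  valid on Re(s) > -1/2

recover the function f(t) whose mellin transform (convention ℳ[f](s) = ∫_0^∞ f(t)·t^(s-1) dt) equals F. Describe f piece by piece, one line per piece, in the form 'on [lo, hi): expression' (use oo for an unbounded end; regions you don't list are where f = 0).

slice at 1/2, 1, transform all 3 pieces, and sum them
∫ sqrt(t)·t^(s-1) over [0, 1/2)
∫ over [1/2, 1) of exp(-t)·t^(s-1) joins the sum
∫ exp(-t/2)·t^(s-1) over [1, 3/2)

on [0, 1/2): sqrt(t)
on [1/2, 1): exp(-t)
on [1, 3/2): exp(-t/2)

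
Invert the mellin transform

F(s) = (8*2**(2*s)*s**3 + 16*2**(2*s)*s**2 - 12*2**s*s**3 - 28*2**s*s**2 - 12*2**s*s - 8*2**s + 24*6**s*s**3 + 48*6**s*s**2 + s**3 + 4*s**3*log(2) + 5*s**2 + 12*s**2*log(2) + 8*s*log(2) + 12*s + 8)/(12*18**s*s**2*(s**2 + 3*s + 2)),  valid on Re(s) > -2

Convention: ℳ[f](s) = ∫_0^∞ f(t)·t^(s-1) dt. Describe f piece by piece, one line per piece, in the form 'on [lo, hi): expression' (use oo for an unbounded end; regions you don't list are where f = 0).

on [0, 1/18): 27*t**2
on [1/18, 1/9): log(9*t)/3
on [1/9, 2/9): 9*t
on [2/9, 1/3): 6*t

reversing the common scale on t: 3*t**2 on [0, 1/6); log(3*t)/3 on [1/6, 1/3); 3*t on [1/3, 2/3); …
undo the shared t-power: 3*t on [0, 1/6); log(3*t)/(3*t) on [1/6, 1/3); 3 on [1/3, 2/3); …
peel off the common scale on t: t on [0, 1/2); log(t)/t on [1/2, 1); 3 on [1, 2); …
along the cuts 1/18, 1/9, 2/9, ℳ[f](s) splits into 4 integrals
piece [0, 1/18): integrate 27*t**2 against the kernel
piece [1/18, 1/9): integrate log(9*t)/3 against the kernel
segment 1/9 to 2/9 holds 9*t; add its integral
segment [2/9, 1/3) carries 6*t; integrate it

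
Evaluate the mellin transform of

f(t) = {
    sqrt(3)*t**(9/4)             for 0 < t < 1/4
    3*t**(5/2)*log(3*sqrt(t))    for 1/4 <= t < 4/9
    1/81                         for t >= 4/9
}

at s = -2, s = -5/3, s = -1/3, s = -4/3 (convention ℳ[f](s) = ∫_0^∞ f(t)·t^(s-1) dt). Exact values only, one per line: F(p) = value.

peel off the shared t-power: sqrt(3)*t**(1/4) on [0, 1/4); 3*sqrt(t)*log(3*sqrt(t)) on [1/4, 4/9); 1/(81*t**2) on [4/9, ∞)
the power substitution comes off first: sqrt(3)*sqrt(t) on [0, 1/2); 3*t*log(3*t) on [1/2, 2/3); 1/(81*t**4) on [2/3, ∞)
the common scale on t comes off first: sqrt(t) on [0, 3/2); t*log(t) on [3/2, 2); t**(-4) on [2, ∞)
split f at 1/4, 4/9: ℳ[f](s) collects 3 kernel integrals
segment [0, 1/4) carries sqrt(3)*t**(9/4); integrate it
the [1/4, 4/9) slice contributes ∫ 3*t**(5/2)*log(3*sqrt(t))·t^(s-1) dt
on [4/9, ∞) integrate f = 1/81 against the kernel

F(-2) = -31/32 + log(128/27) + 2*sqrt(6)
F(-5/3) = -9*2**(1/3)*log(3)/10 - 187*12**(1/3)/400 + 27*2**(1/3)/50 + 9*2**(1/3)*log(2)/10 + 4*12**(1/3)*log(2)/5 + 3*2**(5/6)*sqrt(3)/7
F(-1/3) = -9*2**(2/3)*log(3)/208 - 23*18**(1/3)/9126 + 27*2**(2/3)/2704 + 9*2**(2/3)*log(2)/208 + 3*2**(1/6)*sqrt(3)/92 + 32*18**(1/3)*log(2)/351
F(-4/3) = -9*2**(2/3)*log(3)/28 - 719*18**(1/3)/4704 + 27*2**(2/3)/196 + 9*2**(2/3)*log(2)/28 + 3*2**(1/6)*sqrt(3)/11 + 8*18**(1/3)*log(2)/21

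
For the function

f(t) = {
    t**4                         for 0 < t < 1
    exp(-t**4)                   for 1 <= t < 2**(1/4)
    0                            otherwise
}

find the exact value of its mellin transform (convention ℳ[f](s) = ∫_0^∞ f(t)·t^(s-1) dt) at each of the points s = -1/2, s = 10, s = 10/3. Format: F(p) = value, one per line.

F(-1/2) = -uppergamma(-1/8, 2)/4 + uppergamma(-1/8, 1)/4 + 2/7
F(10) = (-98*sqrt(2) + (-21*sqrt(pi)*erfc(sqrt(2)) + 21*sqrt(pi)*erfc(1) + 8)*exp(2) + 70*E)*exp(-2)/112
F(10/3) = -uppergamma(5/6, 2)/4 + uppergamma(5/6, 1)/4 + 3/22

undo the power substitution: t**2 on [0, 1); exp(-t**2) on [1, sqrt(2))
undo the power substitution: t on [0, 1); exp(-t) on [1, 2)
cuts at 1: linearity sums the 2 kernel integrals
segment [0, 1) carries t**4; integrate it
[1, 2**(1/4)) adds the kernel integral of exp(-t**4)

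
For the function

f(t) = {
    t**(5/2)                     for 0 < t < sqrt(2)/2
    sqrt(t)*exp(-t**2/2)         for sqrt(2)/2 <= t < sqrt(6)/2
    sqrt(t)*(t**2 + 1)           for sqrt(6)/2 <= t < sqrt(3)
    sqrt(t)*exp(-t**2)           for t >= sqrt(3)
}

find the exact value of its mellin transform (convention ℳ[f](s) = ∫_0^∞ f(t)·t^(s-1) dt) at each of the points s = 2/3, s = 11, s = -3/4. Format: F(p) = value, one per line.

F(2/3) = 2**(5/12)*(-354*3**(7/12) - 266*2**(1/6)*uppergamma(7/12, 3/4) + 133*2**(7/12)*uppergamma(7/12, 3) + 42 + 266*2**(1/6)*uppergamma(7/12, 1/4) + 480*6**(7/12))/532
F(11) = 2**(1/4)*(-635904*sqrt(2)*uppergamma(23/4, 3/4) - 29889*3**(3/4) + 23 + 9936*2**(3/4)*uppergamma(23/4, 3) + 1492992*6**(3/4) + 635904*sqrt(2)*uppergamma(23/4, 1/4))/39744
F(-3/4) = 2**(1/8)*(-32*6**(7/8) - 21*2**(3/4)*uppergamma(-1/8, 3/4) + 21*2**(7/8)*uppergamma(-1/8, 3) + 24 + 21*2**(3/4)*uppergamma(-1/8, 1/4) + 88*3**(7/8))/84

strip the shared t-power: t**2 on [0, sqrt(2)/2); exp(-t**2/2) on [sqrt(2)/2, sqrt(6)/2); t**2 + 1 on [sqrt(6)/2, sqrt(3)); …
peel off the power substitution: t on [0, 1/2); exp(-t/2) on [1/2, 3/2); t + 1 on [3/2, 3); …
slice at sqrt(2)/2, sqrt(6)/2, sqrt(3), transform all 4 pieces, and sum them
on [0, sqrt(2)/2) integrate f = t**(5/2) against the kernel
on [sqrt(2)/2, sqrt(6)/2) integrate f = sqrt(t)*exp(-t**2/2) against the kernel
between sqrt(6)/2 and sqrt(3) the integrand is sqrt(t)*(t**2 + 1)·t^(s-1)
segment sqrt(3) to ∞ holds sqrt(t)*exp(-t**2); add its integral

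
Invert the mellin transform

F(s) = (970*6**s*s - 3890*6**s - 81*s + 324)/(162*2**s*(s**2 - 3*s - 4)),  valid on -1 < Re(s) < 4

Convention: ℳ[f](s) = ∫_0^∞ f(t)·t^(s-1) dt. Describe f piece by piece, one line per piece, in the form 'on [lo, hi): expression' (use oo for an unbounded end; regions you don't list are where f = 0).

on [0, 1/2): t
on [1/2, 3): 2*t
on [3, oo): t**(-4)

cuts at 1/2, 3: linearity sums the 3 kernel integrals
piece [0, 1/2): integrate t against the kernel
on [1/2, 3): add ∫ 2*t·t^(s-1) dt
on [3, ∞) integrate f = t**(-4) against the kernel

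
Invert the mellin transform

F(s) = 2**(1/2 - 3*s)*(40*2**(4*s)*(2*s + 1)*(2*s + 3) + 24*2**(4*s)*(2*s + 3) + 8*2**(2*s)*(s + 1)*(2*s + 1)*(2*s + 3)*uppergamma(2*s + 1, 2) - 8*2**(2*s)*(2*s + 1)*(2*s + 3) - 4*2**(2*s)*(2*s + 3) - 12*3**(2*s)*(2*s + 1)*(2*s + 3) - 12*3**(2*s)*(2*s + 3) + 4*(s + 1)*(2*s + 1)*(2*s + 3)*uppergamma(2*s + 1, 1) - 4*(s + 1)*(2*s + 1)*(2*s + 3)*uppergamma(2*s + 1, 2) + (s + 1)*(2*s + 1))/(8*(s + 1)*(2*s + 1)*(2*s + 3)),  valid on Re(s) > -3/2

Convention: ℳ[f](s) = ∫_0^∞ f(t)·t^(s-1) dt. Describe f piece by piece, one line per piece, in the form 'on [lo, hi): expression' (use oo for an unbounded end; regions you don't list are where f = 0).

back out the shared t-power: 2*t on [0, 1/8); exp(-2*sqrt(2)*sqrt(t)) on [1/8, 1/2); sqrt(2)*sqrt(t) + 1 on [1/2, 9/8); …
peel off the common scale on t: t on [0, 1/4); exp(-2*sqrt(t)) on [1/4, 1); sqrt(t) + 1 on [1, 9/4); …
invert the power substitution to get t**2 on [0, 1/2); exp(-2*t) on [1/2, 1); t + 1 on [1, 3/2); …
f breaks at 1/8, 1/2, 9/8, 2 into 5 integrals to sum
between 0 and 1/8 the integrand is 2*t**(3/2)·t^(s-1)
between 1/8 and 1/2 the integrand is sqrt(t)*exp(-2*sqrt(2)*sqrt(t))·t^(s-1)
segment [1/2, 9/8) carries sqrt(t)*(sqrt(2)*sqrt(t) + 1); integrate it
the [9/8, 2) slice contributes ∫ sqrt(t)*(sqrt(2)*sqrt(t) + 3)·t^(s-1) dt
for t in [2, ∞): the term is ∫ sqrt(t)*exp(-sqrt(2)*sqrt(t))·t^(s-1)

on [0, 1/8): 2*t**(3/2)
on [1/8, 1/2): sqrt(t)*exp(-2*sqrt(2)*sqrt(t))
on [1/2, 9/8): sqrt(t)*(sqrt(2)*sqrt(t) + 1)
on [9/8, 2): sqrt(t)*(sqrt(2)*sqrt(t) + 3)
on [2, oo): sqrt(t)*exp(-sqrt(2)*sqrt(t))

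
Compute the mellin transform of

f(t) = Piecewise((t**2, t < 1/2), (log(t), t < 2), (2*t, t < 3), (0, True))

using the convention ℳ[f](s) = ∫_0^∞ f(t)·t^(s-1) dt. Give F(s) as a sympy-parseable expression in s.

(-16*2**(2*s)*s**2*(s + 2) + 4*2**(2*s)*s*(s + 1)*(s + 2)*log(2) - 4*2**(2*s)*(s + 1)*(s + 2) + 24*6**s*s**2*(s + 2) + s**2*(s + 1) + 4*s*(s + 1)*(s + 2)*log(2) + 4*(s + 1)*(s + 2))/(4*2**s*s**2*(s + 1)*(s + 2))
  Re(s) > -2

along the cuts 1/2, 2, ℳ[f](s) splits into 3 integrals
between 0 and 1/2 the integrand is t**2·t^(s-1)
segment [1/2, 2) carries log(t); integrate it
over [2, 3), the kernel integral of 2*t enters the sum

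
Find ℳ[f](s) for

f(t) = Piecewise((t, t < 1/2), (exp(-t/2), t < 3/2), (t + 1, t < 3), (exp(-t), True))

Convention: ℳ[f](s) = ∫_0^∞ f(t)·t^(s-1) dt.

integrate the 4 segments split at 1/2, 3/2, 3, then add the results
on [0, 1/2) integrate f = t against the kernel
on [1/2, 3/2) integrate f = exp(-t/2) against the kernel
[3/2, 3) adds the kernel integral of (t + 1)
the [3, ∞) slice contributes ∫ exp(-t)·t^(s-1) dt

(2*2**s*s*(s + 1)*uppergamma(s, 3) - 5*3**s*s - 2*3**s + 2*4**s*s*(s + 1)*uppergamma(s, 1/4) - 2*4**s*s*(s + 1)*uppergamma(s, 3/4) + 8*6**s*s + 2*6**s + s)/(2*2**s*s*(s + 1))
  Re(s) > -1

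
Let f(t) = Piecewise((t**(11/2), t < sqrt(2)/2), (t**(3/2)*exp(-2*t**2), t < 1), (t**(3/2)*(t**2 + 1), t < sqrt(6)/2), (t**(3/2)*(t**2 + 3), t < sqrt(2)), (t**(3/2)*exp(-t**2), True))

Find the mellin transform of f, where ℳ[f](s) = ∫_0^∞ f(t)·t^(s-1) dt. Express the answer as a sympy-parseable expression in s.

2**(-s/2 - 7/4)*(2**(s/2 + 3/4)*(2*s + 3)*(2*s + 7)*(2*s + 11)*uppergamma(s/2 + 3/4, 2) - 2**(s/2 + 15/4)*(2*s + 3)*(2*s + 11) + 2**(s/2 + 19/4)*(-2*s - 11) + 5*2**(s + 7/2)*(2*s + 3)*(2*s + 11) + 2**(s + 11/2)*(6*s + 33) + 3**(s/2 + 3/4)*(-64*s - 352) - 8*3**(s/2 + 3/4)*(2*s + 3)*(2*s + 11) + (2*s + 3)*(2*s + 7)*(2*s + 11)*uppergamma(s/2 + 3/4, 1) - (2*s + 3)*(2*s + 7)*(2*s + 11)*uppergamma(s/2 + 3/4, 2) + (2*s + 3)*(2*s + 7))/((2*s + 3)*(2*s + 7)*(2*s + 11))
  Re(s) > -11/2

back out the shared t-power: t**5 on [0, sqrt(2)/2); t*exp(-2*t**2) on [sqrt(2)/2, 1); t*(t**2 + 1) on [1, sqrt(6)/2); …
strip the power substitution: t**(5/2) on [0, 1/2); sqrt(t)*exp(-2*t) on [1/2, 1); sqrt(t)*(t + 1) on [1, 3/2); …
reversing the shared t-power: t**2 on [0, 1/2); exp(-2*t) on [1/2, 1); t + 1 on [1, 3/2); …
along the cuts sqrt(2)/2, 1, sqrt(6)/2, sqrt(2), ℳ[f](s) splits into 5 integrals
between 0 and sqrt(2)/2 the integrand is t**(11/2)·t^(s-1)
over [sqrt(2)/2, 1), the kernel integral of t**(3/2)*exp(-2*t**2) enters the sum
[1, sqrt(6)/2) adds the kernel integral of t**(3/2)*(t**2 + 1)
piece [sqrt(6)/2, sqrt(2)): integrate t**(3/2)*(t**2 + 3) against the kernel
for t in [sqrt(2), ∞): the term is ∫ t**(3/2)*exp(-t**2)·t^(s-1)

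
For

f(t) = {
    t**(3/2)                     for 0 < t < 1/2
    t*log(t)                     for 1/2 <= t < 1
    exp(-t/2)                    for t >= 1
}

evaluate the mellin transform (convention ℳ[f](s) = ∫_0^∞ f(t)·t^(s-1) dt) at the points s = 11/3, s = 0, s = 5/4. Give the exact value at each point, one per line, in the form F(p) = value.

decompose at 1/2, 1; ℳ[f](s) sums the 3 pieces' integrals
segment [0, 1/2) carries t**(3/2); integrate it
the [1/2, 1) slice contributes ∫ t*log(t)·t^(s-1) dt
[1, ∞) adds the kernel integral of exp(-t/2)

F(11/3) = 2**(1/3)*(-4464*2**(2/3) + 279 + 588*sqrt(2) + 1302*log(2) + 1555456*2**(1/3)*uppergamma(11/3, 1/2))/194432
F(0) = -1/2 + sqrt(2)/6 + log(2)/2 - Ei(-1/2)
F(5/4) = 2**(3/4)*(-352*2**(1/4) + 88 + 81*sqrt(2) + 198*log(2) + 3564*sqrt(2)*uppergamma(5/4, 1/2))/3564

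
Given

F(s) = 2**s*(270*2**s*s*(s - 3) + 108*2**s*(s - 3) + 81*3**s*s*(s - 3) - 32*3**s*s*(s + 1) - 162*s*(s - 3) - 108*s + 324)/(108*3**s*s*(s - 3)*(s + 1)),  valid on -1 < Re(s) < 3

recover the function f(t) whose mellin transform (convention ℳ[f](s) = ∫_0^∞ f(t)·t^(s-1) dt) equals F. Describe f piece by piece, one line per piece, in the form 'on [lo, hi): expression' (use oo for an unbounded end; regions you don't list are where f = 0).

on [0, 2/3): 3*t/4
on [2/3, 4/3): 3*t/2 + 1
on [4/3, 2): 3*t/8
on [2, oo): 64/(27*t**3)

remove the common scale on t first: 3*t/2 on [0, 1/3); 3*t + 1 on [1/3, 2/3); 3*t/4 on [2/3, 1); …
back out the common scale on t: t on [0, 1/2); 2*t + 1 on [1/2, 1); t/2 on [1, 3/2); …
split f at 2/3, 4/3, 2: ℳ[f](s) collects 4 kernel integrals
on [0, 2/3) integrate f = 3*t/4 against the kernel
on [2/3, 4/3) integrate f = (3*t/2 + 1) against the kernel
∫ 3*t/8·t^(s-1) over [4/3, 2)
segment [2, ∞) carries 64/(27*t**3); integrate it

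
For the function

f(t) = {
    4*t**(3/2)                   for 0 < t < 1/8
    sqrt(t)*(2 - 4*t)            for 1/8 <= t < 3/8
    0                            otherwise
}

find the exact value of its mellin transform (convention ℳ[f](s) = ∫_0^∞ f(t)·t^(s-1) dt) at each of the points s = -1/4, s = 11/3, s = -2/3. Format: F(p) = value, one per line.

F(-1/4) = 2**(1/4)*(-18 + 17*3**(1/4))/5
F(11/3) = 3*sqrt(2)*(-74 + 3969*3**(1/6))/6348800
F(-2/3) = sqrt(2)*(66 - 23*3**(5/6))/5

the shared t-power comes off first: 4*t on [0, 1/8); 2 - 4*t on [1/8, 3/8)
the common scale on t comes off first: 2*t on [0, 1/4); 2 - 2*t on [1/4, 3/4)
reversing the common scale on t: t on [0, 1/2); 2 - t on [1/2, 3/2)
f breaks at 1/8 into 2 integrals to sum
the [0, 1/8) slice contributes ∫ 4*t**(3/2)·t^(s-1) dt
between 1/8 and 3/8 the integrand is sqrt(t)*(2 - 4*t)·t^(s-1)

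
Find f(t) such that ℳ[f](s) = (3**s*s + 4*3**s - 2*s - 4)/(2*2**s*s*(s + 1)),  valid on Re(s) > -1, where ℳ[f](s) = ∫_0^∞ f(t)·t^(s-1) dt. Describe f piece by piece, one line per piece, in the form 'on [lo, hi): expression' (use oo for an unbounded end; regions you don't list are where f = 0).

on [0, 1/2): t
on [1/2, 3/2): 2 - t

treat the 2 regions marked off by 1/2 separately and sum
segment 0 to 1/2 holds t; add its integral
on [1/2, 3/2): add ∫ (2 - t)·t^(s-1) dt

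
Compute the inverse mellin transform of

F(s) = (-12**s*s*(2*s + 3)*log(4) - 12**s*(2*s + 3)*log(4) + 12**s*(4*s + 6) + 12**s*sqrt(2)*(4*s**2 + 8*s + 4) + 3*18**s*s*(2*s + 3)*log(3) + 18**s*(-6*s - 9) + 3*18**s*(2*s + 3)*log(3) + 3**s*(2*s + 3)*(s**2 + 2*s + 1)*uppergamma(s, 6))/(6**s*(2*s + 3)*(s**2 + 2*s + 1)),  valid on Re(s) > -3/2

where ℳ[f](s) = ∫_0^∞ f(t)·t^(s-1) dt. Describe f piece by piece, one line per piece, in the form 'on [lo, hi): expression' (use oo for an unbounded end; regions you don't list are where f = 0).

on [0, 2): t**(3/2)
on [2, 3): t*log(t)
on [3, oo): exp(-2*t)

f breaks at 2, 3 into 3 integrals to sum
over [0, 2), the kernel integral of t**(3/2) enters the sum
segment [2, 3) carries t*log(t); integrate it
the [3, ∞) slice contributes ∫ exp(-2*t)·t^(s-1) dt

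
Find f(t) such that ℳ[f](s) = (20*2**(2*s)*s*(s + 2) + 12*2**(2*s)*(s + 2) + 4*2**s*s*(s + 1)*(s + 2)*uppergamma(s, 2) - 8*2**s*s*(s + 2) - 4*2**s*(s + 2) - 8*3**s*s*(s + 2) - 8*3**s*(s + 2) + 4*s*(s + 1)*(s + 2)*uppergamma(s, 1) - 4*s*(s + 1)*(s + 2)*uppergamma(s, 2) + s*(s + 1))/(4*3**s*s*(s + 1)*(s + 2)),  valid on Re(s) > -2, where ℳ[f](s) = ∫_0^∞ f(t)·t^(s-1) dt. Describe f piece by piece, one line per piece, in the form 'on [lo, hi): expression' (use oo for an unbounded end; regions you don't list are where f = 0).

on [0, 1/3): 9*t**2/4
on [1/3, 2/3): exp(-3*t)
on [2/3, 1): 3*t/2 + 1
on [1, 4/3): 3*t/2 + 3
on [4/3, oo): exp(-3*t/2)

reversing the common scale on t: t**2 on [0, 1/2); exp(-2*t) on [1/2, 1); t + 1 on [1, 3/2); …
treat the 5 regions marked off by 1/3, 2/3, 1, 4/3 separately and sum
the [0, 1/3) slice contributes ∫ 9*t**2/4·t^(s-1) dt
segment [1/3, 2/3) carries exp(-3*t); integrate it
between 2/3 and 1 the integrand is (3*t/2 + 1)·t^(s-1)
[1, 4/3) adds the kernel integral of (3*t/2 + 3)
piece [4/3, ∞): integrate exp(-3*t/2) against the kernel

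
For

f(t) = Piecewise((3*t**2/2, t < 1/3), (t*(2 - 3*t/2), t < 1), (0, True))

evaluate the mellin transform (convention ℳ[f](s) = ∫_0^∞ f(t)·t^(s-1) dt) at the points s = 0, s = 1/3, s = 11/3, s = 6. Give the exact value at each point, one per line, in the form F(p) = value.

F(0) = 3/4
F(1/3) = 6/7 - 5*3**(2/3)/42
F(11/3) = 39/238 - 10*3**(1/3)/9639
F(6) = 2671/27216

peel off the shared t-power: 3*t/2 on [0, 1/3); 2 - 3*t/2 on [1/3, 1)
reversing the common scale on t: t on [0, 1/2); 2 - t on [1/2, 3/2)
decompose at 1/3; ℳ[f](s) sums the 2 pieces' integrals
segment 0 to 1/3 holds 3*t**2/2; add its integral
segment 1/3 to 1 holds t*(2 - 3*t/2); add its integral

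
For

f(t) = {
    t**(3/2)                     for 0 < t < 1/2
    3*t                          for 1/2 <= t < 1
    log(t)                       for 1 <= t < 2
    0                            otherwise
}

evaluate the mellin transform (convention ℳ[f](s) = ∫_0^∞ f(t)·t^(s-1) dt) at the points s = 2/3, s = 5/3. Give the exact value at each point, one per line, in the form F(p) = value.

F(2/3) = -9*2**(2/3)/4 - 9*2**(1/3)/20 + 3*2**(5/6)/52 + 3*2**(2/3)*log(2)/2 + 81/20
F(5/3) = -18*2**(2/3)/25 - 9*2**(1/3)/64 + 3*2**(5/6)/152 + 6*2**(2/3)*log(2)/5 + 297/200

slice at 1/2, 1, transform all 3 pieces, and sum them
over [0, 1/2), the kernel integral of t**(3/2) enters the sum
∫ 3*t·t^(s-1) over [1/2, 1)
[1, 2) adds the kernel integral of log(t)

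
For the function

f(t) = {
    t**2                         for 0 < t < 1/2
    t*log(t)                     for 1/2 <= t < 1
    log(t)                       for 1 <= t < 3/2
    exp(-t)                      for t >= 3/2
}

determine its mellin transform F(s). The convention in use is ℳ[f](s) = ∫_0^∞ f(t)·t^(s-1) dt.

the 4 pieces separated at 1/2, 1, 3/2 each add one integral
[0, 1/2) adds the kernel integral of t**2
on [1/2, 1): add ∫ t*log(t)·t^(s-1) dt
the [1, 3/2) slice contributes ∫ log(t)·t^(s-1) dt
piece [3/2, ∞): integrate exp(-t) against the kernel

(4*2**s*s**2*(s + 2)*(s**2 + 2*s + 1)*uppergamma(s, 3/2) - 4*2**s*s**2*(s + 2) + 4*2**s*(s + 2)*(s**2 + 2*s + 1) + 3**s*s*(s + 2)*(-4*log(2) + 4*log(3))*(s**2 + 2*s + 1) - 4*3**s*(s + 2)*(s**2 + 2*s + 1) + s**3*(s + 2)*log(4) + s**2*(s + 2)*log(4) + 2*s**2*(s + 2) + s**2*(s**2 + 2*s + 1))/(4*2**s*s**2*(s + 2)*(s**2 + 2*s + 1))
  Re(s) > -2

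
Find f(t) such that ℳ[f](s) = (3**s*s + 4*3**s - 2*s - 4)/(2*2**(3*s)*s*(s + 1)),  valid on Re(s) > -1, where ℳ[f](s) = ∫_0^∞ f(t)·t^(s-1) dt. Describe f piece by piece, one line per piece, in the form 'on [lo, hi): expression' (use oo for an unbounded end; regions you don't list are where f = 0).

remove the common scale on t first: 2*t on [0, 1/4); 2 - 2*t on [1/4, 3/4)
peel off the common scale on t: t on [0, 1/2); 2 - t on [1/2, 3/2)
split f at 1/8: ℳ[f](s) collects 2 kernel integrals
segment 0 to 1/8 holds 4*t; add its integral
between 1/8 and 3/8 the integrand is (2 - 4*t)·t^(s-1)

on [0, 1/8): 4*t
on [1/8, 3/8): 2 - 4*t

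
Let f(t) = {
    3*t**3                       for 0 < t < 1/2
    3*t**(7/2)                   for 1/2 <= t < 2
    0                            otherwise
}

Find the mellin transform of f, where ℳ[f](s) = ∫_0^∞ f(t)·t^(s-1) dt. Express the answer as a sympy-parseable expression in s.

3*(-2**(1/2 - s)*(s + 3) + 128*2**(s + 1/2)*(s + 3) + (2*s + 7)/2**s)/(8*(s + 3)*(2*s + 7))
  Re(s) > -3

the 2 pieces separated at 1/2 each add one integral
∫ 3*t**3·t^(s-1) over [0, 1/2)
the [1/2, 2) slice contributes ∫ 3*t**(7/2)·t^(s-1) dt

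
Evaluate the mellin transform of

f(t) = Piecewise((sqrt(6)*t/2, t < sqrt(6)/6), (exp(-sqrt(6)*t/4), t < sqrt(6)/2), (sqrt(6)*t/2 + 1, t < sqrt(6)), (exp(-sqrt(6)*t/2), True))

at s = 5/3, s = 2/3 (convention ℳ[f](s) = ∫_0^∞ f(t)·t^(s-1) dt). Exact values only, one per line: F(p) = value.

remove the power substitution first: sqrt(6)*sqrt(t)/2 on [0, 1/6); exp(-sqrt(6)*sqrt(t)/4) on [1/6, 3/2); sqrt(6)*sqrt(t)/2 + 1 on [3/2, 6); …
remove the common scale on t first: sqrt(t) on [0, 1/4); exp(-sqrt(t)/2) on [1/4, 9/4); sqrt(t) + 1 on [9/4, 9); …
undo the power substitution: t on [0, 1/2); exp(-t/2) on [1/2, 3/2); t + 1 on [3/2, 3); …
split f at sqrt(6)/6, sqrt(6)/2, sqrt(6): ℳ[f](s) collects 4 kernel integrals
the [0, sqrt(6)/6) slice contributes ∫ sqrt(6)*t/2·t^(s-1) dt
∫ exp(-sqrt(6)*t/4)·t^(s-1) over [sqrt(6)/6, sqrt(6)/2)
∫ over [sqrt(6)/2, sqrt(6)) of (sqrt(6)*t/2 + 1)·t^(s-1) joins the sum
piece [sqrt(6), ∞): integrate exp(-sqrt(6)*t/2) against the kernel

F(5/3) = 6**(1/6)*(-279*3**(2/3) - 640*2**(1/3)*uppergamma(5/3, 3/4) + 15 + 160*2**(2/3)*uppergamma(5/3, 3) + 640*2**(1/3)*uppergamma(5/3, 1/4) + 828*6**(2/3))/480
F(2/3) = 6**(2/3)*(-24*3**(2/3) - 20*2**(1/3)*uppergamma(2/3, 3/4) + 10*2**(2/3)*uppergamma(2/3, 3) + 3 + 20*2**(1/3)*uppergamma(2/3, 1/4) + 33*6**(2/3))/60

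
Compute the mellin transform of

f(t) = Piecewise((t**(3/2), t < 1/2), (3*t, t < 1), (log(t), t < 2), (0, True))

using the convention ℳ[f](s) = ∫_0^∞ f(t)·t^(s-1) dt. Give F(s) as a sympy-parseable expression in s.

(-2*2**(2*s)*(s + 1)*(2*s + 3) + 6*2**s*s**2*(2*s + 3) + 2*2**s*(s + 1)*(2*s + 3) + 4**s*s*(s + 1)*(2*s + 3)*log(4) + sqrt(2)*s**2*(s + 1) - 3*s**2*(2*s + 3))/(2*2**s*s**2*(s + 1)*(2*s + 3))
  Re(s) > -3/2

slice at 1/2, 1, transform all 3 pieces, and sum them
∫ over [0, 1/2) of t**(3/2)·t^(s-1) joins the sum
on [1/2, 1): add ∫ 3*t·t^(s-1) dt
segment 1 to 2 holds log(t); add its integral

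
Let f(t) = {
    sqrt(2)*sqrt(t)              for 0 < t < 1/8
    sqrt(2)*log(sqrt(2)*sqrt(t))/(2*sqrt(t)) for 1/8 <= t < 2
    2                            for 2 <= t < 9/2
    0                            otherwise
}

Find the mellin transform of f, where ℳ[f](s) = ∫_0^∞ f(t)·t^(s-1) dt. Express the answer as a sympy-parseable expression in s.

(16**s*s*(2*s - 1)*(2*s + 1)*log(2) - 16**s*s*(2*s + 1) + 2**(4*s + 1)*(-2*s - 1)*(2*s - 1)**2 + 36**s*(2*s - 1)**2*(4*s + 2) + s*(2*s - 1)**2 + 4*s*(2*s - 1)*(2*s + 1)*log(2) + 4*s*(2*s + 1))/(8**s*s*(2*s - 1)**2*(2*s + 1))
  Re(s) > -1/2

back out the common scale on t: sqrt(t) on [0, 1/4); log(sqrt(t))/sqrt(t) on [1/4, 4); 2 on [4, 9)
peel off the power substitution: t on [0, 1/2); log(t)/t on [1/2, 2); 2 on [2, 3)
peel off the shared t-power: t**2 on [0, 1/2); log(t) on [1/2, 2); 2*t on [2, 3)
linearity at 1/8, 2 turns ℳ[f](s) into 3 summed integrals
on [0, 1/8): add ∫ sqrt(2)*sqrt(t)·t^(s-1) dt
∫ over [1/8, 2) of sqrt(2)*log(sqrt(2)*sqrt(t))/(2*sqrt(t))·t^(s-1) joins the sum
[2, 9/2) adds the kernel integral of 2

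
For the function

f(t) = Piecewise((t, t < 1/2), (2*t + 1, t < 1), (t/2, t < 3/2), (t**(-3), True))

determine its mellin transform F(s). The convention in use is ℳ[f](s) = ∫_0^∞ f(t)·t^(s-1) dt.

(270*2**s*s**2 - 702*2**s*s - 324*2**s + 49*3**s*s**2 - 275*3**s*s - 162*s**2 + 378*s + 324)/(108*2**s*s*(s**2 - 2*s - 3))
  -1 < Re(s) < 3

integrate the 4 segments split at 1/2, 1, 3/2, then add the results
[0, 1/2) adds the kernel integral of t
∫ over [1/2, 1) of (2*t + 1)·t^(s-1) joins the sum
the [1, 3/2) slice contributes ∫ t/2·t^(s-1) dt
over [3/2, ∞), the kernel integral of t**(-3) enters the sum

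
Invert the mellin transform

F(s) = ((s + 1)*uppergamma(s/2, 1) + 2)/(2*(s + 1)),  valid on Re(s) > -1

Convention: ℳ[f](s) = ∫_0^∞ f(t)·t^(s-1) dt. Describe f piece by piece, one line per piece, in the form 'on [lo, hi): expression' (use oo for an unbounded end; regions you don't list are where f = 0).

the power substitution comes off first: sqrt(t) on [0, 1); exp(-t) on [1, ∞)
treat the 2 regions marked off by 1 separately and sum
on [0, 1): add ∫ t·t^(s-1) dt
∫ exp(-t**2)·t^(s-1) over [1, ∞)

on [0, 1): t
on [1, oo): exp(-t**2)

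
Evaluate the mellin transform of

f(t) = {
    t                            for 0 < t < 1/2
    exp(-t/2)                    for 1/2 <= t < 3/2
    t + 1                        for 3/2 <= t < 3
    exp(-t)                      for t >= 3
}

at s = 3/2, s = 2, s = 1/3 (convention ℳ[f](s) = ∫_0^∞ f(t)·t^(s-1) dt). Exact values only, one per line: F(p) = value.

F(3/2) = -19*sqrt(6)/20 - sqrt(6)*exp(-3/4) - sqrt(2)*sqrt(pi)*erfc(sqrt(3)/2) + sqrt(pi)*erfc(sqrt(3))/2 + sqrt(2)/20 + sqrt(3)*exp(-3) + sqrt(2)*exp(-1/4) + sqrt(2)*sqrt(pi)*erfc(1/2) + 28*sqrt(3)/5
F(2) = -7*exp(-3/4) + 4*exp(-3) + 5*exp(-1/4) + 271/24
F(1/3) = -33*2**(2/3)*3**(1/3)/16 - 2**(1/3)*uppergamma(1/3, 3/4) + uppergamma(1/3, 3) + 3*2**(2/3)/16 + 2**(1/3)*uppergamma(1/3, 1/4) + 21*3**(1/3)/4

summing 4 kernel integrals split by 1/2, 3/2, 3 yields ℳ[f](s)
on [0, 1/2): add ∫ t·t^(s-1) dt
on [1/2, 3/2): add ∫ exp(-t/2)·t^(s-1) dt
the [3/2, 3) slice contributes ∫ (t + 1)·t^(s-1) dt
between 3 and ∞ the integrand is exp(-t)·t^(s-1)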